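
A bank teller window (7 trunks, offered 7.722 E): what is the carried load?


B(7,7.722) = 0.292244 (Erlang-B)
Carried load = a(1 − B) = 7.722·(1 − 0.292244) = 7.722·0.707756 = 5.4653 E

Final: 5.4653 Erlangs


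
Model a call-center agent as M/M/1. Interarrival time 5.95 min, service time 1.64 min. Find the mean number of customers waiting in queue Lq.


λ = 60/5.95 = 10.0840 /hr
μ = 60/1.64 = 36.5854 /hr
ρ = λ/μ = 10.0840/36.5854 = 0.2756
Lq = ρ²/(1−ρ) = 0.07597/0.7244 = 0.1049

Final: 0.1049


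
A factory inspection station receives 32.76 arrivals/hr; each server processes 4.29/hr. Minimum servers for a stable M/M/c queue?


Stability requires cμ > λ ⇔ c > λ/μ.
λ/μ = 32.76/4.29 = 7.6364
Minimum integer c = ⌊7.6364⌋ + 1 = 8
Check: 8·4.29 = 34.32 > 32.76, while 7·4.29 = 30.03 ≤ 32.76

Final: 8 servers


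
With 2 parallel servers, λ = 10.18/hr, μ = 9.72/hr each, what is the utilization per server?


ρ = λ/(cμ) = 10.18/(2·9.72) = 10.18/19.44 = 0.5237

Final: 0.5237


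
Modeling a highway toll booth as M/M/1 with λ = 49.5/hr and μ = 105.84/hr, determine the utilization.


ρ = λ/μ = 49.5/105.84 = 0.4677

Final: 0.4677


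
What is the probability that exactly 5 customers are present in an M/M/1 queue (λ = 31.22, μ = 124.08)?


ρ = 31.22/124.08 = 0.2516
P_n = (1−ρ)·ρ^n = (1 − 0.2516)·0.2516^5 = 0.7484·0.001008 = 0.0007547

Final: 0.0007547


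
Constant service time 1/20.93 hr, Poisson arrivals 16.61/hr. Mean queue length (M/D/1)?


ρ = 16.61/20.93 = 0.7936
M/D/1: Lq = ρ²/(2(1−ρ)) = 0.6298/(2·0.2064) = 1.52565

Final: 1.52565


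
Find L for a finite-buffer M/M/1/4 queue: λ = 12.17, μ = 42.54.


ρ = 12.17/42.54 = 0.2861
L = ρ[1 − (K+1)ρ^K + Kρ^(K+1)] / [(1−ρ)(1−ρ^(K+1))]
Numerator: 0.2861·(1 − 5·0.006698 + 4·0.001916) = 0.278695
Denominator: (0.7139)·(0.998084) = 0.712548
L = 0.278695/0.712548 = 0.3911

Final: 0.3911


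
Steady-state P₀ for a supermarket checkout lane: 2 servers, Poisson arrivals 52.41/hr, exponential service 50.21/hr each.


a = λ/μ = 52.41/50.21 = 1.0438; ρ = a/c = 0.5219
Σ_{k=0}^{1} a^k/k! (terms k=0..1) = 1.00000 + 1.04382 = 2.04382
Tail: a^2/(2!(1−ρ)) = 1.08955/(2·0.4781) = 1.13948
P₀ = 1/(2.04382 + 1.13948) = 1/3.18330 = 0.314140

Final: 0.314140


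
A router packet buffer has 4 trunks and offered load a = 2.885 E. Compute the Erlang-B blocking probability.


B(c,a) = (a^c/c!) / Σ_{k=0}^{c} a^k/k!
a^4/4! = 2.886503
Σ terms (k=0..4): 1.00000 + 2.88500 + 4.16161 + 4.00208 + 2.88650 = 14.935200
B = 2.886503/14.935200 = 0.193268

Final: 0.193268


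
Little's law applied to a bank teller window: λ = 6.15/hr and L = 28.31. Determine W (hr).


W = L/λ = 28.31/6.15 = 4.6033 hr

Final: 4.6033 hr


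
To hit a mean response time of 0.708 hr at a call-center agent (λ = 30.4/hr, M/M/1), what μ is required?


W = 1/(μ−λ) ⇒ μ − λ = 1/W = 1/0.708 = 1.4124
μ = λ + 1/W = 30.4 + 1.4124 = 31.8124 per hr

Final: 31.8124 /hr


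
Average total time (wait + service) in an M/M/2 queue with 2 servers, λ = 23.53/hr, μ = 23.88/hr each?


a = 0.9853; ρ = 0.4927; P₀ = 0.339879
Lq = P₀·a^c·ρ/(c!(1−ρ)²) = 0.31583
Wq = Lq/λ = 0.31583/23.53 = 0.01342 hr
W = Wq + 1/μ = 0.01342 + 0.04188 = 0.05530 hr

Final: 0.05530 hr


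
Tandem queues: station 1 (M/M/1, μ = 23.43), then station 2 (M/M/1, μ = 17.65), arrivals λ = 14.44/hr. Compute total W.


Each node sees arrival rate λ = 14.44/hr (tandem ⇒ throughput preserved).
W₁ = 1/(μ₁−λ) = 1/(23.43−14.44) = 0.11123 hr
W₂ = 1/(μ₂−λ) = 1/(17.65−14.44) = 0.31153 hr
W_total = W₁ + W₂ = 0.11123 + 0.31153 = 0.42276 hr

Final: 0.42276 hr


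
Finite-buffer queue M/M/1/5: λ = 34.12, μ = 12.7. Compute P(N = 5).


ρ = λ/μ = 34.12/12.7 = 2.6866
P_K = (1−ρ)ρ^K/(1−ρ^(K+1)) = (-1.6866·139.967275)/(1 − 376.038065)
= -236.070790/-375.038065 = 0.629458

Final: 0.629458


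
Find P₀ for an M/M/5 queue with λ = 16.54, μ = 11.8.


a = λ/μ = 16.54/11.8 = 1.4017; ρ = a/c = 0.2803
Σ_{k=0}^{4} a^k/k! (terms k=0..4) = 1.00000 + 1.40169 + 0.98237 + 0.45900 + 0.16084 = 4.00391
Tail: a^5/(5!(1−ρ)) = 5.41087/(120·0.7197) = 0.06266
P₀ = 1/(4.00391 + 0.06266) = 1/4.06656 = 0.245908

Final: 0.245908


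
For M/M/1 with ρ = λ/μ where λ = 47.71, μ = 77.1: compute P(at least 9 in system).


ρ = 47.71/77.1 = 0.6188
P(N ≥ n) = ρ^n = 0.6188^9 = 0.013304

Final: 0.013304


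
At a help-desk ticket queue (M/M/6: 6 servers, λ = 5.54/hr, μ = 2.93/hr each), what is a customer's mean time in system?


a = 1.8908; ρ = 0.3151; P₀ = 0.150795
Lq = P₀·a^c·ρ/(c!(1−ρ)²) = 0.006430
Wq = Lq/λ = 0.006430/5.54 = 0.001161 hr
W = Wq + 1/μ = 0.001161 + 0.34130 = 0.34246 hr

Final: 0.34246 hr


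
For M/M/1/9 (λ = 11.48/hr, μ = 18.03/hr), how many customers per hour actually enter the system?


ρ = 0.6367; P_K = (1−ρ)ρ^9/(1−ρ^10) = 0.006317
λ_eff = λ(1 − P_K) = 11.48·(1 − 0.006317) = 11.48·0.993683 = 11.4075 /hr

Final: 11.4075 /hr


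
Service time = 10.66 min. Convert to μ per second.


μ = 1/(service time) in consistent units.
1 second = 0.0166667 min, so μ = 0.0166667/10.66 = 0.001563 per second

Final: 0.001563 /sec


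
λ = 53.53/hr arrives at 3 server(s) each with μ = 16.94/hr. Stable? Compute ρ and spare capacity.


Total capacity cμ = 3·16.94 = 50.82/hr
ρ = λ/(cμ) = 53.53/50.82 = 1.0533
Stable ⇔ ρ < 1: NO
Spare capacity = cμ − λ = 50.82 − 53.53 = -2.71/hr

Final: ρ = 1.0533; unstable; margin = -2.71/hr


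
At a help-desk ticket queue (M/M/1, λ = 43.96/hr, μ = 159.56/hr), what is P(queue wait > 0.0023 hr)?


ρ = 43.96/159.56 = 0.2755
P(Wq > t) = ρ·e^{−(μ−λ)t} = 0.2755·e^{−0.2659}
= 0.2755·0.766531 = 0.211185

Final: 0.211185


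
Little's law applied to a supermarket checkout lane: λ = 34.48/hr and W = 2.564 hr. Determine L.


L = λW = 34.48·2.564 = 88.4067

Final: 88.4067


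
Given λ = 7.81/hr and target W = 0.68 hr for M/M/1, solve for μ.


W = 1/(μ−λ) ⇒ μ − λ = 1/W = 1/0.68 = 1.4706
μ = λ + 1/W = 7.81 + 1.4706 = 9.2806 per hr

Final: 9.2806 /hr


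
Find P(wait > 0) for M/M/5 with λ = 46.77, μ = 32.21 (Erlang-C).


a = λ/μ = 1.4520; ρ = a/5 = 0.2904
P₀ = 0.233781 (from M/M/c formula)
C(c,a) = [a^c/(c!(1−ρ))]·P₀ = [6.45481/(120·0.7096)]·0.233781
= 0.07580·0.233781 = 0.017722

Final: 0.017722


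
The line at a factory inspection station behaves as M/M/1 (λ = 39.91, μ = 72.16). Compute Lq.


ρ = 39.91/72.16 = 0.5531
Lq = ρ²/(1−ρ) = 0.3059/0.4469 = 0.6844

Final: 0.6844


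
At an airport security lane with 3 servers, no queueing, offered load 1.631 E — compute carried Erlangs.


B(3,1.631) = 0.154374 (Erlang-B)
Carried load = a(1 − B) = 1.631·(1 − 0.154374) = 1.631·0.845626 = 1.3792 E

Final: 1.3792 Erlangs


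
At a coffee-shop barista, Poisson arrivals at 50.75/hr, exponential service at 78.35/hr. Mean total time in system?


W = 1/(μ−λ) = 1/(78.35 − 50.75) = 1/27.60 = 0.03623 hr

Final: 0.03623 hr


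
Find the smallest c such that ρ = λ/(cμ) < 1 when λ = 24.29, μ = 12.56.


Stability requires cμ > λ ⇔ c > λ/μ.
λ/μ = 24.29/12.56 = 1.9339
Minimum integer c = ⌊1.9339⌋ + 1 = 2
Check: 2·12.56 = 25.12 > 24.29, while 1·12.56 = 12.56 ≤ 24.29

Final: 2 servers


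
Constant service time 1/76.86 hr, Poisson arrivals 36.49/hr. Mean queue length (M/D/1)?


ρ = 36.49/76.86 = 0.4748
M/D/1: Lq = ρ²/(2(1−ρ)) = 0.2254/(2·0.5252) = 0.21456

Final: 0.21456


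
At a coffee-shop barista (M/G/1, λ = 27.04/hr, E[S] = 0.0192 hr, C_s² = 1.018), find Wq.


ρ = λ·E[S] = 27.04·0.0192 = 0.5192
E[S²] = E[S]²(1+C_s²) = 0.0192²·(1+1.018) = 0.0007439
Wq = λ·E[S²]/(2(1−ρ)) = 27.04·0.0007439/(2·0.4808) = 0.02092 hr

Final: 0.02092 hr


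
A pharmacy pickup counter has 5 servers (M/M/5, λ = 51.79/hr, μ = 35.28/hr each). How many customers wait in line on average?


a = λ/μ = 1.4680; ρ = a/5 = 0.2936
P₀ = 0.230066
Lq = P₀·a^c·ρ / (c!·(1−ρ)²) = 0.230066·6.81690·0.2936/(120·0.49901)
= 0.007689

Final: 0.007689


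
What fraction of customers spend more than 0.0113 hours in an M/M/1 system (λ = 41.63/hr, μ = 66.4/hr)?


W ~ Exponential(μ−λ) for M/M/1.
μ − λ = 66.4 − 41.63 = 24.7700
P(W > t) = e^{−(μ−λ)t} = e^{−0.2799} = 0.755859

Final: 0.755859


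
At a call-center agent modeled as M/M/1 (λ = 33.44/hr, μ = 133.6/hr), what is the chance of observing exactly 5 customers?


ρ = 33.44/133.6 = 0.2503
P_n = (1−ρ)·ρ^n = (1 − 0.2503)·0.2503^5 = 0.7497·0.0009824 = 0.0007365

Final: 0.0007365


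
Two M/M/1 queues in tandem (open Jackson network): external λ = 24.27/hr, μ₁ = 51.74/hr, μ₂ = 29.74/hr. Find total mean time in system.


Each node sees arrival rate λ = 24.27/hr (tandem ⇒ throughput preserved).
W₁ = 1/(μ₁−λ) = 1/(51.74−24.27) = 0.03640 hr
W₂ = 1/(μ₂−λ) = 1/(29.74−24.27) = 0.18282 hr
W_total = W₁ + W₂ = 0.03640 + 0.18282 = 0.21922 hr

Final: 0.21922 hr


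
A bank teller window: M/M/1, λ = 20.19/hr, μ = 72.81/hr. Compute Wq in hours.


ρ = 20.19/72.81 = 0.2773
Wq = ρ/(μ−λ) = 0.2773/(72.81 − 20.19) = 0.2773/52.62 = 0.005270 hr

Final: 0.005270 hr


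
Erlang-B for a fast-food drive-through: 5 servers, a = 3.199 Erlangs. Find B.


B(c,a) = (a^c/c!) / Σ_{k=0}^{c} a^k/k!
a^5/5! = 2.791836
Σ terms (k=0..5): 1.00000 + 3.19900 + 5.11680 + 5.45621 + 4.36361 + 2.79184 = 21.927460
B = 2.791836/21.927460 = 0.127321

Final: 0.127321


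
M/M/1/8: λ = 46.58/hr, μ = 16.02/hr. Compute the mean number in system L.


ρ = 46.58/16.02 = 2.9076
L = ρ[1 − (K+1)ρ^K + Kρ^(K+1)] / [(1−ρ)(1−ρ^(K+1))]
Numerator: 2.9076·(1 − 9·5108.528018 + 8·14853.635147) = 211829.467277
Denominator: (-1.9076)·(-14852.635147) = 28333.116736
L = 211829.467277/28333.116736 = 7.4764

Final: 7.4764


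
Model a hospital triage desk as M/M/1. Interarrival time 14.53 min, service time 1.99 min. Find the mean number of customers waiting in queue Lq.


λ = 60/14.53 = 4.1294 /hr
μ = 60/1.99 = 30.1508 /hr
ρ = λ/μ = 4.1294/30.1508 = 0.1370
Lq = ρ²/(1−ρ) = 0.01876/0.8630 = 0.02173

Final: 0.02173


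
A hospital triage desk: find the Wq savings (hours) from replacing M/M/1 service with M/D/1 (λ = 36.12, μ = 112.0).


ρ = 36.12/112.0 = 0.3225
Wq(M/M/1) = ρ/(μ−λ) = 0.3225/75.88 = 0.004250 hr
Wq(M/D/1) = ρ/(2(μ−λ)) = 0.002125 hr
Savings = 0.004250 − 0.002125 = 0.002125 hr

Final: 0.002125 hr


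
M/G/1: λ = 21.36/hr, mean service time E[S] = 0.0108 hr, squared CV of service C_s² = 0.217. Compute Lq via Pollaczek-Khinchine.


ρ = λ·E[S] = 21.36·0.0108 = 0.2307
Lq = ρ²(1+C_s²)/(2(1−ρ)) = 0.05322·(1+0.217)/(2·0.7693)
= 0.05322·1.2170/1.5386 = 0.04209

Final: 0.04209


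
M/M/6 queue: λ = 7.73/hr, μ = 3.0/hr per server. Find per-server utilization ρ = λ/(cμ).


ρ = λ/(cμ) = 7.73/(6·3.0) = 7.73/18.00 = 0.4294

Final: 0.4294


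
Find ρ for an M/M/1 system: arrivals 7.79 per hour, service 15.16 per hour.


ρ = λ/μ = 7.79/15.16 = 0.5139

Final: 0.5139


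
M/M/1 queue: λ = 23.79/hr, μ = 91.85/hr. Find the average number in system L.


ρ = λ/μ = 23.79/91.85 = 0.2590
L = ρ/(1−ρ) = 0.2590/(1 − 0.2590) = 0.2590/0.7410 = 0.3495

Final: 0.3495


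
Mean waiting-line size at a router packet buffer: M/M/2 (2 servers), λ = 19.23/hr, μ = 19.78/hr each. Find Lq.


a = λ/μ = 0.9722; ρ = a/2 = 0.4861
P₀ = 0.345807
Lq = P₀·a^c·ρ / (c!·(1−ρ)²) = 0.345807·0.94516·0.4861/(2·0.26410)
= 0.30080

Final: 0.30080


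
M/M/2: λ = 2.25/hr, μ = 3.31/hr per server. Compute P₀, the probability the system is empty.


a = λ/μ = 2.25/3.31 = 0.6798; ρ = a/c = 0.3399
Σ_{k=0}^{1} a^k/k! (terms k=0..1) = 1.00000 + 0.67976 = 1.67976
Tail: a^2/(2!(1−ρ)) = 0.46207/(2·0.6601) = 0.34999
P₀ = 1/(1.67976 + 0.34999) = 1/2.02975 = 0.492672

Final: 0.492672


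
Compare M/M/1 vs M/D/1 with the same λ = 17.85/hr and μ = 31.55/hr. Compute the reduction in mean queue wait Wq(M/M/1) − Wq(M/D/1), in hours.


ρ = 17.85/31.55 = 0.5658
Wq(M/M/1) = ρ/(μ−λ) = 0.5658/13.70 = 0.04130 hr
Wq(M/D/1) = ρ/(2(μ−λ)) = 0.02065 hr
Savings = 0.04130 − 0.02065 = 0.02065 hr

Final: 0.02065 hr


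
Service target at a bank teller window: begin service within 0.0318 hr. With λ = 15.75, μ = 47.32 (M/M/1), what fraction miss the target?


ρ = 15.75/47.32 = 0.3328
P(Wq > t) = ρ·e^{−(μ−λ)t} = 0.3328·e^{−1.0039}
= 0.3328·0.366438 = 0.121965

Final: 0.121965


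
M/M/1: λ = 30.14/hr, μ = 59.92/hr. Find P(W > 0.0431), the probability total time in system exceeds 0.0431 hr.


W ~ Exponential(μ−λ) for M/M/1.
μ − λ = 59.92 − 30.14 = 29.7800
P(W > t) = e^{−(μ−λ)t} = e^{−1.2835} = 0.277061

Final: 0.277061


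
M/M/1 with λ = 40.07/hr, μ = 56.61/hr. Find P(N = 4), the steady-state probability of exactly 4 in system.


ρ = 40.07/56.61 = 0.7078
P_n = (1−ρ)·ρ^n = (1 − 0.7078)·0.7078^4 = 0.2922·0.251018 = 0.073341

Final: 0.073341


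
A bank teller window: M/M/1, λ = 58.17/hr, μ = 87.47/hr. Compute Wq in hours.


ρ = 58.17/87.47 = 0.6650
Wq = ρ/(μ−λ) = 0.6650/(87.47 − 58.17) = 0.6650/29.30 = 0.02270 hr

Final: 0.02270 hr


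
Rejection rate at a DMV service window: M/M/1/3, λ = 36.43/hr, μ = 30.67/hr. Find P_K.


ρ = λ/μ = 36.43/30.67 = 1.1878
P_K = (1−ρ)ρ^K/(1−ρ^(K+1)) = (-0.1878·1.675854)/(1 − 1.990589)
= -0.314735/-0.990589 = 0.317725

Final: 0.317725


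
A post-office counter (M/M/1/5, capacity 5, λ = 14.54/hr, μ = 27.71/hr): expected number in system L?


ρ = 14.54/27.71 = 0.5247
L = ρ[1 − (K+1)ρ^K + Kρ^(K+1)] / [(1−ρ)(1−ρ^(K+1))]
Numerator: 0.5247·(1 − 6·0.039778 + 5·0.020872) = 0.454248
Denominator: (0.4753)·(0.979128) = 0.465360
L = 0.454248/0.465360 = 0.9761

Final: 0.9761


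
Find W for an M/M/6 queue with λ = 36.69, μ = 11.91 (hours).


a = 3.0806; ρ = 0.5134; P₀ = 0.045040
Lq = P₀·a^c·ρ/(c!(1−ρ)²) = 0.11595
Wq = Lq/λ = 0.11595/36.69 = 0.003160 hr
W = Wq + 1/μ = 0.003160 + 0.08396 = 0.08712 hr

Final: 0.08712 hr


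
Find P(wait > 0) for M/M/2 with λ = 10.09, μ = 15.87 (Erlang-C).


a = λ/μ = 0.6358; ρ = a/2 = 0.3179
P₀ = 0.517571 (from M/M/c formula)
C(c,a) = [a^c/(c!(1−ρ))]·P₀ = [0.40423/(2·0.6821)]·0.517571
= 0.29631·0.517571 = 0.153362

Final: 0.153362


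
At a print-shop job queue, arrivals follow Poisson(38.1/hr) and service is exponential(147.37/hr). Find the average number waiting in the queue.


ρ = 38.1/147.37 = 0.2585
Lq = ρ²/(1−ρ) = 0.06684/0.7415 = 0.09014

Final: 0.09014


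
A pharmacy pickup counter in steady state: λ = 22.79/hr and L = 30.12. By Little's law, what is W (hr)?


W = L/λ = 30.12/22.79 = 1.3216 hr

Final: 1.3216 hr


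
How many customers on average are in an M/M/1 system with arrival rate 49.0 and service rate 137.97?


ρ = λ/μ = 49.0/137.97 = 0.3551
L = ρ/(1−ρ) = 0.3551/(1 − 0.3551) = 0.3551/0.6449 = 0.5507

Final: 0.5507


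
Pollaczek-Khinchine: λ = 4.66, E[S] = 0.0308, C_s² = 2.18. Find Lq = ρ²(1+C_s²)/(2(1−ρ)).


ρ = λ·E[S] = 4.66·0.0308 = 0.1435
Lq = ρ²(1+C_s²)/(2(1−ρ)) = 0.02060·(1+2.18)/(2·0.8565)
= 0.02060·3.1800/1.7129 = 0.03824

Final: 0.03824


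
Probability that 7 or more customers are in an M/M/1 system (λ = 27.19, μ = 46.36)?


ρ = 27.19/46.36 = 0.5865
P(N ≥ n) = ρ^n = 0.5865^7 = 0.023870

Final: 0.023870


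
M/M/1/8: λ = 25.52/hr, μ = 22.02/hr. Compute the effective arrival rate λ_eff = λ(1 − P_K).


ρ = 1.1589; P_K = (1−ρ)ρ^8/(1−ρ^9) = 0.186624
λ_eff = λ(1 − P_K) = 25.52·(1 − 0.186624) = 25.52·0.813376 = 20.7574 /hr

Final: 20.7574 /hr


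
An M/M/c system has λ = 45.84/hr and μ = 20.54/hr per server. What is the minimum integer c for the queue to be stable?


Stability requires cμ > λ ⇔ c > λ/μ.
λ/μ = 45.84/20.54 = 2.2317
Minimum integer c = ⌊2.2317⌋ + 1 = 3
Check: 3·20.54 = 61.62 > 45.84, while 2·20.54 = 41.08 ≤ 45.84

Final: 3 servers


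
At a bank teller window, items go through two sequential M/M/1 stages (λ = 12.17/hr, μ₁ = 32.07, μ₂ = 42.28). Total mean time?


Each node sees arrival rate λ = 12.17/hr (tandem ⇒ throughput preserved).
W₁ = 1/(μ₁−λ) = 1/(32.07−12.17) = 0.05025 hr
W₂ = 1/(μ₂−λ) = 1/(42.28−12.17) = 0.03321 hr
W_total = W₁ + W₂ = 0.05025 + 0.03321 = 0.08346 hr

Final: 0.08346 hr


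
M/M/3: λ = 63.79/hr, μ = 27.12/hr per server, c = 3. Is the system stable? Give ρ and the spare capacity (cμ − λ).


Total capacity cμ = 3·27.12 = 81.36/hr
ρ = λ/(cμ) = 63.79/81.36 = 0.7840
Stable ⇔ ρ < 1: YES
Spare capacity = cμ − λ = 81.36 − 63.79 = 17.57/hr

Final: ρ = 0.7840; stable; margin = 17.57/hr


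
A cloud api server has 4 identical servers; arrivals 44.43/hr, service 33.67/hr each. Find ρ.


ρ = λ/(cμ) = 44.43/(4·33.67) = 44.43/134.68 = 0.3299

Final: 0.3299


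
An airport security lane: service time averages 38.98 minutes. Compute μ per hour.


μ = 1/(service time) in consistent units.
1 hour = 60 min, so μ = 60/38.98 = 1.5393 per hour

Final: 1.5393 /hr


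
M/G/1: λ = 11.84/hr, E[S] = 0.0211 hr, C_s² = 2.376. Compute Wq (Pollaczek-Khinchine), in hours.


ρ = λ·E[S] = 11.84·0.0211 = 0.2498
E[S²] = E[S]²(1+C_s²) = 0.0211²·(1+2.376) = 0.001503
Wq = λ·E[S²]/(2(1−ρ)) = 11.84·0.001503/(2·0.7502) = 0.01186 hr

Final: 0.01186 hr


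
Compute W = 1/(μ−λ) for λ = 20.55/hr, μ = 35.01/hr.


W = 1/(μ−λ) = 1/(35.01 − 20.55) = 1/14.46 = 0.06916 hr

Final: 0.06916 hr


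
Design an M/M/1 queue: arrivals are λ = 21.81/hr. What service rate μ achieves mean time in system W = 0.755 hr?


W = 1/(μ−λ) ⇒ μ − λ = 1/W = 1/0.755 = 1.3245
μ = λ + 1/W = 21.81 + 1.3245 = 23.1345 per hr

Final: 23.1345 /hr


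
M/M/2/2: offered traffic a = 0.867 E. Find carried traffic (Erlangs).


B(2,0.867) = 0.167575 (Erlang-B)
Carried load = a(1 − B) = 0.867·(1 − 0.167575) = 0.867·0.832425 = 0.7217 E

Final: 0.7217 Erlangs


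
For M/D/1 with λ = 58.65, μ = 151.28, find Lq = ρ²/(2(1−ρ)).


ρ = 58.65/151.28 = 0.3877
M/D/1: Lq = ρ²/(2(1−ρ)) = 0.1503/(2·0.6123) = 0.12274

Final: 0.12274


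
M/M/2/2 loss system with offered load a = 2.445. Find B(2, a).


B(c,a) = (a^c/c!) / Σ_{k=0}^{c} a^k/k!
a^2/2! = 2.989012
Σ terms (k=0..2): 1.00000 + 2.44500 + 2.98901 = 6.434012
B = 2.989012/6.434012 = 0.464564

Final: 0.464564


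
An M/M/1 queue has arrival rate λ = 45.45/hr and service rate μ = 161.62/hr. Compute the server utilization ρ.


ρ = λ/μ = 45.45/161.62 = 0.2812

Final: 0.2812


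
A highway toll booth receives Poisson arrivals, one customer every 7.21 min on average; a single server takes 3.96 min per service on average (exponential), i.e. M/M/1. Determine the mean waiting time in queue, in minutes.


λ = 60/7.21 = 8.3218 /hr
μ = 60/3.96 = 15.1515 /hr
ρ = λ/μ = 8.3218/15.1515 = 0.5492
Wq = ρ/(μ−λ) = 0.5492/(15.1515−8.3218) = 0.08042 hr
In minutes: 0.08042·60 = 4.825 min

Final: 4.825 min


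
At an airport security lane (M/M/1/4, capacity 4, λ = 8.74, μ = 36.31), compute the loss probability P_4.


ρ = λ/μ = 8.74/36.31 = 0.2407
P_K = (1−ρ)ρ^K/(1−ρ^(K+1)) = (0.7593·0.003357)/(1 − 0.0008080)
= 0.002549/0.999192 = 0.002551

Final: 0.002551


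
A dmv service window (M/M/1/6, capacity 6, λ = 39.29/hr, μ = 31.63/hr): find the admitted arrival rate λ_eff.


ρ = 1.2422; P_K = (1−ρ)ρ^6/(1−ρ^7) = 0.249674
λ_eff = λ(1 − P_K) = 39.29·(1 − 0.249674) = 39.29·0.750326 = 29.4803 /hr

Final: 29.4803 /hr


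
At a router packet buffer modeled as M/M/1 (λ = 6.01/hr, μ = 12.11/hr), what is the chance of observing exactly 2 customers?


ρ = 6.01/12.11 = 0.4963
P_n = (1−ρ)·ρ^n = (1 − 0.4963)·0.4963^2 = 0.5037·0.246298 = 0.124064

Final: 0.124064


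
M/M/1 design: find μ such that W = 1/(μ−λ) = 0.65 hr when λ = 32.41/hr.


W = 1/(μ−λ) ⇒ μ − λ = 1/W = 1/0.65 = 1.5385
μ = λ + 1/W = 32.41 + 1.5385 = 33.9485 per hr

Final: 33.9485 /hr


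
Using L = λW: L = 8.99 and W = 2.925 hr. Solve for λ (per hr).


λ = L/W = 8.99/2.925 = 3.0735 /hr

Final: 3.0735 /hr


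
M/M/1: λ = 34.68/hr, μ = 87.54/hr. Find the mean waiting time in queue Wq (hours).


ρ = 34.68/87.54 = 0.3962
Wq = ρ/(μ−λ) = 0.3962/(87.54 − 34.68) = 0.3962/52.86 = 0.007495 hr

Final: 0.007495 hr


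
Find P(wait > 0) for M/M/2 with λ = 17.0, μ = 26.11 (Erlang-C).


a = λ/μ = 0.6511; ρ = a/2 = 0.3255
P₀ = 0.508812 (from M/M/c formula)
C(c,a) = [a^c/(c!(1−ρ))]·P₀ = [0.42392/(2·0.6745)]·0.508812
= 0.31427·0.508812 = 0.159904

Final: 0.159904


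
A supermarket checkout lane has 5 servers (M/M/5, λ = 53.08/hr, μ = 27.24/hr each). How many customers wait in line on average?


a = λ/μ = 1.9486; ρ = a/5 = 0.3897
P₀ = 0.141550
Lq = P₀·a^c·ρ / (c!·(1−ρ)²) = 0.141550·28.09435·0.3897/(120·0.37244)
= 0.03468

Final: 0.03468


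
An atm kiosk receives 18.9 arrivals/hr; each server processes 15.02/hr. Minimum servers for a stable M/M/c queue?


Stability requires cμ > λ ⇔ c > λ/μ.
λ/μ = 18.9/15.02 = 1.2583
Minimum integer c = ⌊1.2583⌋ + 1 = 2
Check: 2·15.02 = 30.04 > 18.9, while 1·15.02 = 15.02 ≤ 18.9

Final: 2 servers


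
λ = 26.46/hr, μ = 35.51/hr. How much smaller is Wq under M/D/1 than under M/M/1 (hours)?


ρ = 26.46/35.51 = 0.7451
Wq(M/M/1) = ρ/(μ−λ) = 0.7451/9.05 = 0.08234 hr
Wq(M/D/1) = ρ/(2(μ−λ)) = 0.04117 hr
Savings = 0.08234 − 0.04117 = 0.04117 hr

Final: 0.04117 hr


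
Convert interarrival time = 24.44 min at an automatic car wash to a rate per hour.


λ = 1/(interarrival time) in consistent units.
1 hour = 60 min, so λ = 60/24.44 = 2.4550 per hour

Final: 2.4550 /hr


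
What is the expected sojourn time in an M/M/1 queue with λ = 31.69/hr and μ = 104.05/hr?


W = 1/(μ−λ) = 1/(104.05 − 31.69) = 1/72.36 = 0.01382 hr

Final: 0.01382 hr


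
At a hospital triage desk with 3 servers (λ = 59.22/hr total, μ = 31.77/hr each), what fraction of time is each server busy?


ρ = λ/(cμ) = 59.22/(3·31.77) = 59.22/95.31 = 0.6213

Final: 0.6213


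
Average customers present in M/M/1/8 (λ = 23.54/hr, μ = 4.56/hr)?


ρ = 23.54/4.56 = 5.1623
L = ρ[1 − (K+1)ρ^K + Kρ^(K+1)] / [(1−ρ)(1−ρ^(K+1))]
Numerator: 5.1623·(1 − 9·504351.047013 + 8·2603601.676907) = 84091771.604130
Denominator: (-4.1623)·(-2603600.676907) = 10836916.852564
L = 84091771.604130/10836916.852564 = 7.7598

Final: 7.7598


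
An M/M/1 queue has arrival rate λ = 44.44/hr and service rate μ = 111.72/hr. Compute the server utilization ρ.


ρ = λ/μ = 44.44/111.72 = 0.3978

Final: 0.3978


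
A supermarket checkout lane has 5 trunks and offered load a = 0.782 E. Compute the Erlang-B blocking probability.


B(c,a) = (a^c/c!) / Σ_{k=0}^{c} a^k/k!
a^5/5! = 0.002437
Σ terms (k=0..5): 1.00000 + 0.78200 + 0.30576 + 0.07970 + 0.01558 + 0.002437 = 2.185483
B = 0.002437/2.185483 = 0.001115

Final: 0.001115


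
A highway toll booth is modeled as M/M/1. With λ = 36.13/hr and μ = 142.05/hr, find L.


ρ = λ/μ = 36.13/142.05 = 0.2543
L = ρ/(1−ρ) = 0.2543/(1 − 0.2543) = 0.2543/0.7457 = 0.3411

Final: 0.3411


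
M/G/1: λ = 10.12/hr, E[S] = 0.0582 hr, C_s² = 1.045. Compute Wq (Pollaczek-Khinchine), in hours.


ρ = λ·E[S] = 10.12·0.0582 = 0.5890
E[S²] = E[S]²(1+C_s²) = 0.0582²·(1+1.045) = 0.006927
Wq = λ·E[S²]/(2(1−ρ)) = 10.12·0.006927/(2·0.4110) = 0.08528 hr

Final: 0.08528 hr


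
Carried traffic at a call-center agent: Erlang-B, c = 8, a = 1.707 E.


B(8,1.707) = 0.0003244 (Erlang-B)
Carried load = a(1 − B) = 1.707·(1 − 0.0003244) = 1.707·0.999676 = 1.7064 E

Final: 1.7064 Erlangs


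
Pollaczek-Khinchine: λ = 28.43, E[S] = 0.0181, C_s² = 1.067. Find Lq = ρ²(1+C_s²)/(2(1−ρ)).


ρ = λ·E[S] = 28.43·0.0181 = 0.5146
Lq = ρ²(1+C_s²)/(2(1−ρ)) = 0.2648·(1+1.067)/(2·0.4854)
= 0.2648·2.0670/0.9708 = 0.56378

Final: 0.56378


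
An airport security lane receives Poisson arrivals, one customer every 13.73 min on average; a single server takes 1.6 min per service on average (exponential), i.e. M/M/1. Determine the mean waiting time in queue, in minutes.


λ = 60/13.73 = 4.3700 /hr
μ = 60/1.6 = 37.5000 /hr
ρ = λ/μ = 4.3700/37.5000 = 0.1165
Wq = ρ/(μ−λ) = 0.1165/(37.5000−4.3700) = 0.003517 hr
In minutes: 0.003517·60 = 0.2110 min

Final: 0.2110 min


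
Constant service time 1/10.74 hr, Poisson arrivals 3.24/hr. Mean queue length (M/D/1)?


ρ = 3.24/10.74 = 0.3017
M/D/1: Lq = ρ²/(2(1−ρ)) = 0.09101/(2·0.6983) = 0.06516

Final: 0.06516


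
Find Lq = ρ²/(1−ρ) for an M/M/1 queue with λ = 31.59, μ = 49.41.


ρ = 31.59/49.41 = 0.6393
Lq = ρ²/(1−ρ) = 0.4088/0.3607 = 1.1334

Final: 1.1334


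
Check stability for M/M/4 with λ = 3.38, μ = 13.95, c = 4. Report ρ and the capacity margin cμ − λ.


Total capacity cμ = 4·13.95 = 55.80/hr
ρ = λ/(cμ) = 3.38/55.80 = 0.06057
Stable ⇔ ρ < 1: YES
Spare capacity = cμ − λ = 55.80 − 3.38 = 52.42/hr

Final: ρ = 0.06057; stable; margin = 52.42/hr


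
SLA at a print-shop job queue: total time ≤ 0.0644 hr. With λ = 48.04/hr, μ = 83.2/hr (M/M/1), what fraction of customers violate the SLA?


W ~ Exponential(μ−λ) for M/M/1.
μ − λ = 83.2 − 48.04 = 35.1600
P(W > t) = e^{−(μ−λ)t} = e^{−2.2643} = 0.103902

Final: 0.103902


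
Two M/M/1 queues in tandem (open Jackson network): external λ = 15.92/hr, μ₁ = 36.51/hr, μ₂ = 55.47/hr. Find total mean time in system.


Each node sees arrival rate λ = 15.92/hr (tandem ⇒ throughput preserved).
W₁ = 1/(μ₁−λ) = 1/(36.51−15.92) = 0.04857 hr
W₂ = 1/(μ₂−λ) = 1/(55.47−15.92) = 0.02528 hr
W_total = W₁ + W₂ = 0.04857 + 0.02528 = 0.07385 hr

Final: 0.07385 hr


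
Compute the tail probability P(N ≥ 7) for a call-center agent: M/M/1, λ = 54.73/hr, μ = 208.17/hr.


ρ = 54.73/208.17 = 0.2629
P(N ≥ n) = ρ^n = 0.2629^7 = 0.00008683

Final: 0.00008683


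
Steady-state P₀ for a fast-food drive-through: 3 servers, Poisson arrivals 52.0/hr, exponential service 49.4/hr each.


a = λ/μ = 52.0/49.4 = 1.0526; ρ = a/c = 0.3509
Σ_{k=0}^{2} a^k/k! (terms k=0..2) = 1.00000 + 1.05263 + 0.55402 = 2.60665
Tail: a^3/(3!(1−ρ)) = 1.16635/(6·0.6491) = 0.29947
P₀ = 1/(2.60665 + 0.29947) = 1/2.90612 = 0.344102

Final: 0.344102


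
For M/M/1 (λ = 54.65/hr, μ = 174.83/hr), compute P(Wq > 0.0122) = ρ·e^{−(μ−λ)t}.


ρ = 54.65/174.83 = 0.3126
P(Wq > t) = ρ·e^{−(μ−λ)t} = 0.3126·e^{−1.4662}
= 0.3126·0.230802 = 0.072146

Final: 0.072146


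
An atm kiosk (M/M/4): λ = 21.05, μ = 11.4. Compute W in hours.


a = 1.8465; ρ = 0.4616; P₀ = 0.153841
Lq = P₀·a^c·ρ/(c!(1−ρ)²) = 0.11868
Wq = Lq/λ = 0.11868/21.05 = 0.005638 hr
W = Wq + 1/μ = 0.005638 + 0.08772 = 0.09336 hr

Final: 0.09336 hr


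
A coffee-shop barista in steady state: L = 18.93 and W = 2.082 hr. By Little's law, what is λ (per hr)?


λ = L/W = 18.93/2.082 = 9.0922 /hr

Final: 9.0922 /hr


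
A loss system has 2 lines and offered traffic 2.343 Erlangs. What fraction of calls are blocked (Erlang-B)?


B(c,a) = (a^c/c!) / Σ_{k=0}^{c} a^k/k!
a^2/2! = 2.744825
Σ terms (k=0..2): 1.00000 + 2.34300 + 2.74482 = 6.087824
B = 2.744825/6.087824 = 0.450871

Final: 0.450871


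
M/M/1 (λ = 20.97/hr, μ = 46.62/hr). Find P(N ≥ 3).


ρ = 20.97/46.62 = 0.4498
P(N ≥ n) = ρ^n = 0.4498^3 = 0.091008

Final: 0.091008


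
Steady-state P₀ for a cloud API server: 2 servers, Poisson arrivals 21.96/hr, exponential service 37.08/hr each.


a = λ/μ = 21.96/37.08 = 0.5922; ρ = a/c = 0.2961
Σ_{k=0}^{1} a^k/k! (terms k=0..1) = 1.00000 + 0.59223 = 1.59223
Tail: a^2/(2!(1−ρ)) = 0.35074/(2·0.7039) = 0.24915
P₀ = 1/(1.59223 + 0.24915) = 1/1.84138 = 0.543071

Final: 0.543071


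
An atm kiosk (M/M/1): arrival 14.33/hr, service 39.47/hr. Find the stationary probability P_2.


ρ = 14.33/39.47 = 0.3631
P_n = (1−ρ)·ρ^n = (1 − 0.3631)·0.3631^2 = 0.6369·0.131813 = 0.083957

Final: 0.083957


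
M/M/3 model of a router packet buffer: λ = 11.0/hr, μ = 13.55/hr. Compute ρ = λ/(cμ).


ρ = λ/(cμ) = 11.0/(3·13.55) = 11.0/40.65 = 0.2706

Final: 0.2706


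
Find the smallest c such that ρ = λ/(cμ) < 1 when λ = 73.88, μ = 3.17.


Stability requires cμ > λ ⇔ c > λ/μ.
λ/μ = 73.88/3.17 = 23.3060
Minimum integer c = ⌊23.3060⌋ + 1 = 24
Check: 24·3.17 = 76.08 > 73.88, while 23·3.17 = 72.91 ≤ 73.88

Final: 24 servers


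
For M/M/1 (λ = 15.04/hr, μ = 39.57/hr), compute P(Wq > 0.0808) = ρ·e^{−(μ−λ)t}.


ρ = 15.04/39.57 = 0.3801
P(Wq > t) = ρ·e^{−(μ−λ)t} = 0.3801·e^{−1.9820}
= 0.3801·0.137790 = 0.052372

Final: 0.052372


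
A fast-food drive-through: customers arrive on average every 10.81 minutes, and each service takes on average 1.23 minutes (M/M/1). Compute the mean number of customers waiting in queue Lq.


λ = 60/10.81 = 5.5504 /hr
μ = 60/1.23 = 48.7805 /hr
ρ = λ/μ = 5.5504/48.7805 = 0.1138
Lq = ρ²/(1−ρ) = 0.01295/0.8862 = 0.01461

Final: 0.01461


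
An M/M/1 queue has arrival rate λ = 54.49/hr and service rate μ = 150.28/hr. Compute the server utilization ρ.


ρ = λ/μ = 54.49/150.28 = 0.3626

Final: 0.3626


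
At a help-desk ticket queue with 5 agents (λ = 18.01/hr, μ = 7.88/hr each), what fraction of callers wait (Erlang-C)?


a = λ/μ = 2.2855; ρ = a/5 = 0.4571
P₀ = 0.100186 (from M/M/c formula)
C(c,a) = [a^c/(c!(1−ρ))]·P₀ = [62.36450/(120·0.5429)]·0.100186
= 0.95729·0.100186 = 0.095907

Final: 0.095907


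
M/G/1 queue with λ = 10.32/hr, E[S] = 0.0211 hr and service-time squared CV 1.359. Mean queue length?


ρ = λ·E[S] = 10.32·0.0211 = 0.2178
Lq = ρ²(1+C_s²)/(2(1−ρ)) = 0.04742·(1+1.359)/(2·0.7822)
= 0.04742·2.3590/1.5645 = 0.07150

Final: 0.07150


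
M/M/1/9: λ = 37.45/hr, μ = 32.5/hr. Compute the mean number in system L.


ρ = 37.45/32.5 = 1.1523
L = ρ[1 − (K+1)ρ^K + Kρ^(K+1)] / [(1−ρ)(1−ρ^(K+1))]
Numerator: 1.1523·(1 − 10·3.581922 + 9·4.127477) = 2.682649
Denominator: (-0.1523)·(-3.127477) = 0.476339
L = 2.682649/0.476339 = 5.6318

Final: 5.6318


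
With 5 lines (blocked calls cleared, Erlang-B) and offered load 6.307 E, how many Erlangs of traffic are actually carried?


B(5,6.307) = 0.381304 (Erlang-B)
Carried load = a(1 − B) = 6.307·(1 − 0.381304) = 6.307·0.618696 = 3.9021 E

Final: 3.9021 Erlangs


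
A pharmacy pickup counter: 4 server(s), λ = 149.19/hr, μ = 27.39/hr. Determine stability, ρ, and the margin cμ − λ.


Total capacity cμ = 4·27.39 = 109.56/hr
ρ = λ/(cμ) = 149.19/109.56 = 1.3617
Stable ⇔ ρ < 1: NO
Spare capacity = cμ − λ = 109.56 − 149.19 = -39.63/hr

Final: ρ = 1.3617; unstable; margin = -39.63/hr


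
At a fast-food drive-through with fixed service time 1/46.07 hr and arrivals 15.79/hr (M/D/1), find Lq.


ρ = 15.79/46.07 = 0.3427
M/D/1: Lq = ρ²/(2(1−ρ)) = 0.1175/(2·0.6573) = 0.08936

Final: 0.08936


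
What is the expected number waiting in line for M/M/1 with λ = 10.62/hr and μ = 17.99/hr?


ρ = 10.62/17.99 = 0.5903
Lq = ρ²/(1−ρ) = 0.3485/0.4097 = 0.8506

Final: 0.8506


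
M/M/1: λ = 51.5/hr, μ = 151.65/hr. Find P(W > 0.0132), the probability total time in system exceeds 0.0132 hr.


W ~ Exponential(μ−λ) for M/M/1.
μ − λ = 151.65 − 51.5 = 100.1500
P(W > t) = e^{−(μ−λ)t} = e^{−1.3220} = 0.266607

Final: 0.266607


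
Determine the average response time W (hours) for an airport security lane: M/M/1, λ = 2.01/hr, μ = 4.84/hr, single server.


W = 1/(μ−λ) = 1/(4.84 − 2.01) = 1/2.83 = 0.3534 hr

Final: 0.3534 hr


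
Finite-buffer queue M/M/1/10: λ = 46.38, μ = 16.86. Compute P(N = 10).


ρ = λ/μ = 46.38/16.86 = 2.7509
P_K = (1−ρ)ρ^K/(1−ρ^(K+1)) = (-1.7509·24815.997695)/(1 − 68266.071951)
= -43450.074256/-68265.071951 = 0.636491

Final: 0.636491


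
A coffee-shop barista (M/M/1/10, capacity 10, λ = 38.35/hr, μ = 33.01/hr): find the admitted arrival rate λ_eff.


ρ = 1.1618; P_K = (1−ρ)ρ^10/(1−ρ^11) = 0.172367
λ_eff = λ(1 − P_K) = 38.35·(1 − 0.172367) = 38.35·0.827633 = 31.7397 /hr

Final: 31.7397 /hr


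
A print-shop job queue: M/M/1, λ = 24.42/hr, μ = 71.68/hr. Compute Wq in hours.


ρ = 24.42/71.68 = 0.3407
Wq = ρ/(μ−λ) = 0.3407/(71.68 − 24.42) = 0.3407/47.26 = 0.007209 hr

Final: 0.007209 hr


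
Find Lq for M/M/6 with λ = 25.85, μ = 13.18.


a = λ/μ = 1.9613; ρ = a/6 = 0.3269
P₀ = 0.140490
Lq = P₀·a^c·ρ / (c!·(1−ρ)²) = 0.140490·56.92078·0.3269/(720·0.45308)
= 0.008013

Final: 0.008013


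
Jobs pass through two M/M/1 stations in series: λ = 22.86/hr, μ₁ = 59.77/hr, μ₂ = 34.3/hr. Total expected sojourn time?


Each node sees arrival rate λ = 22.86/hr (tandem ⇒ throughput preserved).
W₁ = 1/(μ₁−λ) = 1/(59.77−22.86) = 0.02709 hr
W₂ = 1/(μ₂−λ) = 1/(34.3−22.86) = 0.08741 hr
W_total = W₁ + W₂ = 0.02709 + 0.08741 = 0.11451 hr

Final: 0.11451 hr


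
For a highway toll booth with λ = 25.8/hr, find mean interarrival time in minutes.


Mean interarrival time = 1/λ = 1/25.8 hour = 0.03876 hour
In minutes: 0.03876 × 60 = 2.3256 min

Final: 2.3256 min


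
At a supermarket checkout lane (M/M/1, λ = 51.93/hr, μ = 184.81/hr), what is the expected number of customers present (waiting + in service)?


ρ = λ/μ = 51.93/184.81 = 0.2810
L = ρ/(1−ρ) = 0.2810/(1 − 0.2810) = 0.2810/0.7190 = 0.3908

Final: 0.3908


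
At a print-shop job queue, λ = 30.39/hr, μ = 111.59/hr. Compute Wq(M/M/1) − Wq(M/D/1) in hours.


ρ = 30.39/111.59 = 0.2723
Wq(M/M/1) = ρ/(μ−λ) = 0.2723/81.20 = 0.003354 hr
Wq(M/D/1) = ρ/(2(μ−λ)) = 0.001677 hr
Savings = 0.003354 − 0.001677 = 0.001677 hr

Final: 0.001677 hr


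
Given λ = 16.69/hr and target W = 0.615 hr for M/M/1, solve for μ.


W = 1/(μ−λ) ⇒ μ − λ = 1/W = 1/0.615 = 1.6260
μ = λ + 1/W = 16.69 + 1.6260 = 18.3160 per hr

Final: 18.3160 /hr


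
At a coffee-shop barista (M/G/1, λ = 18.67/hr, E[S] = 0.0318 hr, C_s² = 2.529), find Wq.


ρ = λ·E[S] = 18.67·0.0318 = 0.5937
E[S²] = E[S]²(1+C_s²) = 0.0318²·(1+2.529) = 0.003569
Wq = λ·E[S²]/(2(1−ρ)) = 18.67·0.003569/(2·0.4063) = 0.08199 hr

Final: 0.08199 hr


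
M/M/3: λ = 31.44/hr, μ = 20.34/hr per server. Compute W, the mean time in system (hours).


a = 1.5457; ρ = 0.5152; P₀ = 0.199597
Lq = P₀·a^c·ρ/(c!(1−ρ)²) = 0.26937
Wq = Lq/λ = 0.26937/31.44 = 0.008568 hr
W = Wq + 1/μ = 0.008568 + 0.04916 = 0.05773 hr

Final: 0.05773 hr


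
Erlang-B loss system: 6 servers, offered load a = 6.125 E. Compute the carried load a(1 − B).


B(6,6.125) = 0.273640 (Erlang-B)
Carried load = a(1 − B) = 6.125·(1 − 0.273640) = 6.125·0.726360 = 4.4490 E

Final: 4.4490 Erlangs


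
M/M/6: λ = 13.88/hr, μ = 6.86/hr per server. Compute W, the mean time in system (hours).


a = 2.0233; ρ = 0.3372; P₀ = 0.132005
Lq = P₀·a^c·ρ/(c!(1−ρ)²) = 0.009657
Wq = Lq/λ = 0.009657/13.88 = 0.0006957 hr
W = Wq + 1/μ = 0.0006957 + 0.14577 = 0.14647 hr

Final: 0.14647 hr


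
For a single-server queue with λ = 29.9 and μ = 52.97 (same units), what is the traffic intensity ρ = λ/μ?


ρ = λ/μ = 29.9/52.97 = 0.5645

Final: 0.5645


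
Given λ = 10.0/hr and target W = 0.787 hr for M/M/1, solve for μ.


W = 1/(μ−λ) ⇒ μ − λ = 1/W = 1/0.787 = 1.2706
μ = λ + 1/W = 10.0 + 1.2706 = 11.2706 per hr

Final: 11.2706 /hr


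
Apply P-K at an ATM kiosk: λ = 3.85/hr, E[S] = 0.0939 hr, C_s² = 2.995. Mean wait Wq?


ρ = λ·E[S] = 3.85·0.0939 = 0.3615
E[S²] = E[S]²(1+C_s²) = 0.0939²·(1+2.995) = 0.035225
Wq = λ·E[S²]/(2(1−ρ)) = 3.85·0.035225/(2·0.6385) = 0.10620 hr

Final: 0.10620 hr


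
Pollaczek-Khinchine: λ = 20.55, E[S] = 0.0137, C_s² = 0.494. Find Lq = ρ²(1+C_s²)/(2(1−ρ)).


ρ = λ·E[S] = 20.55·0.0137 = 0.2815
Lq = ρ²(1+C_s²)/(2(1−ρ)) = 0.07926·(1+0.494)/(2·0.7185)
= 0.07926·1.4940/1.4369 = 0.08241

Final: 0.08241


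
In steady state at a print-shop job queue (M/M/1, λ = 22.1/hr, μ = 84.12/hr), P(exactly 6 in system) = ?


ρ = 22.1/84.12 = 0.2627
P_n = (1−ρ)·ρ^n = (1 − 0.2627)·0.2627^6 = 0.7373·0.0003288 = 0.0002424

Final: 0.0002424


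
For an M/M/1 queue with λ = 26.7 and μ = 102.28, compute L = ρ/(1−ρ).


ρ = λ/μ = 26.7/102.28 = 0.2610
L = ρ/(1−ρ) = 0.2610/(1 − 0.2610) = 0.2610/0.7390 = 0.3533

Final: 0.3533


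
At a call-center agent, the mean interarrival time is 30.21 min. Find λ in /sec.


λ = 1/(interarrival time) in consistent units.
1 second = 0.0166667 min, so λ = 0.0166667/30.21 = 0.0005517 per second

Final: 0.0005517 /sec


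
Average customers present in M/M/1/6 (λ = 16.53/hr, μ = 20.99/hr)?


ρ = 16.53/20.99 = 0.7875
L = ρ[1 − (K+1)ρ^K + Kρ^(K+1)] / [(1−ρ)(1−ρ^(K+1))]
Numerator: 0.7875·(1 − 7·0.238541 + 6·0.187855) = 0.360168
Denominator: (0.2125)·(0.812145) = 0.172566
L = 0.360168/0.172566 = 2.0871

Final: 2.0871


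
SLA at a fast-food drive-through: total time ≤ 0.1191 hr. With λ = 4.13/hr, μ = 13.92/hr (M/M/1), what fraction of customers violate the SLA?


W ~ Exponential(μ−λ) for M/M/1.
μ − λ = 13.92 − 4.13 = 9.7900
P(W > t) = e^{−(μ−λ)t} = e^{−1.1660} = 0.311614

Final: 0.311614


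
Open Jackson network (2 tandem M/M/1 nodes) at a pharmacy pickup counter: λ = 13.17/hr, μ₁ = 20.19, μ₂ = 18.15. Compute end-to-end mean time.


Each node sees arrival rate λ = 13.17/hr (tandem ⇒ throughput preserved).
W₁ = 1/(μ₁−λ) = 1/(20.19−13.17) = 0.14245 hr
W₂ = 1/(μ₂−λ) = 1/(18.15−13.17) = 0.20080 hr
W_total = W₁ + W₂ = 0.14245 + 0.20080 = 0.34325 hr

Final: 0.34325 hr


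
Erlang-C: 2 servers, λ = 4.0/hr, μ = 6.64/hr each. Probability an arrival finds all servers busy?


a = λ/μ = 0.6024; ρ = a/2 = 0.3012
P₀ = 0.537037 (from M/M/c formula)
C(c,a) = [a^c/(c!(1−ρ))]·P₀ = [0.36290/(2·0.6988)]·0.537037
= 0.25966·0.537037 = 0.139447

Final: 0.139447


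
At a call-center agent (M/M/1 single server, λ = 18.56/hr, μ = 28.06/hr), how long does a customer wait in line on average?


ρ = 18.56/28.06 = 0.6614
Wq = ρ/(μ−λ) = 0.6614/(28.06 − 18.56) = 0.6614/9.50 = 0.06963 hr

Final: 0.06963 hr


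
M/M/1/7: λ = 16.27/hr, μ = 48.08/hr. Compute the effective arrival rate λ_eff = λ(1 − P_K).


ρ = 0.3384; P_K = (1−ρ)ρ^7/(1−ρ^8) = 0.0003362
λ_eff = λ(1 − P_K) = 16.27·(1 − 0.0003362) = 16.27·0.999664 = 16.2645 /hr

Final: 16.2645 /hr


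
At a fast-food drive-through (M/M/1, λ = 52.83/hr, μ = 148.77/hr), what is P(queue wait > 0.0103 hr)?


ρ = 52.83/148.77 = 0.3551
P(Wq > t) = ρ·e^{−(μ−λ)t} = 0.3551·e^{−0.9882}
= 0.3551·0.372253 = 0.132191

Final: 0.132191


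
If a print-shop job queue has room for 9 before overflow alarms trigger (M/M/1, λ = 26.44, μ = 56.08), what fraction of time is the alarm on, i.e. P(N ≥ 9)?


ρ = 26.44/56.08 = 0.4715
P(N ≥ n) = ρ^n = 0.4715^9 = 0.001151

Final: 0.001151


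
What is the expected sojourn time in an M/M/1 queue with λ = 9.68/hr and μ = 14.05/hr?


W = 1/(μ−λ) = 1/(14.05 − 9.68) = 1/4.37 = 0.2288 hr

Final: 0.2288 hr
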